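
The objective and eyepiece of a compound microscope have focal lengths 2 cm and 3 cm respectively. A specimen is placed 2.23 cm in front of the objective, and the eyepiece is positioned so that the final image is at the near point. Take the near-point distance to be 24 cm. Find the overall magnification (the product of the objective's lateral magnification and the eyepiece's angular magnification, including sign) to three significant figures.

-78.3

Objective: 1/d_i = 1/f_obj - 1/d_o = 1/2 - 1/2.23 = 0.05157 cm^-1, so d_i = 19.391 cm.
m_obj = -d_i/d_o = -19.391/2.23 = -8.696.
Eyepiece angular magnification (image at near point): M_eye = 1 + D/f_e = 1 + 24/3 = 9.000.
Overall M = m_obj x M_eye = (-8.696)(9.000) = -78.26.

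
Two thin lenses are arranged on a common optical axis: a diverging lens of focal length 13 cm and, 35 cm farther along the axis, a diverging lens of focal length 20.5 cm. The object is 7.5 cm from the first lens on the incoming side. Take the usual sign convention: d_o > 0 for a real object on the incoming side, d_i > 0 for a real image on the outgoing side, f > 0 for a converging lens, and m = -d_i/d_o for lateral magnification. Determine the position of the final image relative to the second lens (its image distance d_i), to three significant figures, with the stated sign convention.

-13.5 cm

Applying the thin-lens equation to the first lens, 1/(-13) = 1/7.5 + 1/d_i1, which gives d_i1 = -4.756 cm.
The intermediate image is virtual, 4.756 cm to the left of lens 1, so d_o2 = L - d_i1 = 35 - (-4.756) = 39.756 cm.
Applying the thin-lens equation again with f_2 = -20.5 cm and d_o2 = 39.756 cm gives d_i2 = -13.526 cm.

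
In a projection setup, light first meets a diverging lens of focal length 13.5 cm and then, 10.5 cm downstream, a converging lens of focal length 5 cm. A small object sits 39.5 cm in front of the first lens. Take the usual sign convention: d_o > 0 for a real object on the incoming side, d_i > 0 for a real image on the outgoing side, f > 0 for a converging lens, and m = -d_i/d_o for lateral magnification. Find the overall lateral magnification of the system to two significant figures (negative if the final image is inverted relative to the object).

-0.082

Applying the thin-lens equation to the first lens, 1/(-13.5) = 1/39.5 + 1/d_i1, which gives d_i1 = -10.061 cm.
Its lateral magnification is m_1 = -d_i1/d_o1 = -(-10.061)/39.5 = 0.2547.
The intermediate image is virtual, 10.061 cm to the left of lens 1, so d_o2 = L - d_i1 = 10.5 - (-10.061) = 20.561 cm.
Applying the thin-lens equation again with f_2 = 5 cm and d_o2 = 20.561 cm gives d_i2 = 6.607 cm.
m_2 = -(6.607)/(20.561) = -0.3213.
Total m = m_1 x m_2 = (0.2547)(-0.3213) = -0.0818.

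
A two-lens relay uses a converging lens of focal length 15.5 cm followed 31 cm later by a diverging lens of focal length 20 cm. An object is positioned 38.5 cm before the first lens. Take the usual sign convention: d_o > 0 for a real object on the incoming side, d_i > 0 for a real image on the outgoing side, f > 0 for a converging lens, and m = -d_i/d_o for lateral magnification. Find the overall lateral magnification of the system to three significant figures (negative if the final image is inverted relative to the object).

-0.538

First lens: d_i1 = 1/(1/15.5 - 1/38.5) = 25.946 cm.
m_1 = -(25.946)/38.5 = -0.6739.
The intermediate image is 25.946 cm to the right of lens 1, so d_o2 = L - d_i1 = 31 - 25.946 = 5.054 cm.
Second lens: d_i2 = 1/(1/(-20) - 1/(5.054)) = -4.035 cm.
m_2 = -(-4.035)/(5.054) = 0.7983.
The system's lateral magnification is m_1 m_2 = (-0.6739)(0.7983) = -0.5380.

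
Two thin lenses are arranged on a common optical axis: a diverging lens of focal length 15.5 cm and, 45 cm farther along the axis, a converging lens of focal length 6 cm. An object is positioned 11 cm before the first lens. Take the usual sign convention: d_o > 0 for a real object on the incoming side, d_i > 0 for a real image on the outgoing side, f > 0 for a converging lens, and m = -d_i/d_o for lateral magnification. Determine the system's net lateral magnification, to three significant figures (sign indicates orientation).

-0.0772

First lens: d_i1 = 1/(1/(-15.5) - 1/11) = -6.434 cm.
m_1 = -(-6.434)/11 = 0.5849.
The intermediate image is virtual, 6.434 cm to the left of lens 1, so d_o2 = L - d_i1 = 45 - (-6.434) = 51.434 cm.
Second lens: d_i2 = 1/(1/6 - 1/(51.434)) = 6.792 cm.
m_2 = -(6.792)/(51.434) = -0.1321.
The system's lateral magnification is m_1 m_2 = (0.5849)(-0.1321) = -0.0772.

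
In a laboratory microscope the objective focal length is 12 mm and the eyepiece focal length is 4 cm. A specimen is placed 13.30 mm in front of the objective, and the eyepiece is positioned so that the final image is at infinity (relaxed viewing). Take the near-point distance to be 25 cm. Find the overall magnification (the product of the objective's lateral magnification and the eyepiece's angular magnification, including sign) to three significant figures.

Convert to cm: f_obj = 12 mm = 1.2 cm; d_o = 13.30 mm = 1.33 cm.
Objective: 1/d_i = 1/f_obj - 1/d_o = 1/1.2 - 1/1.33 = 0.08145 cm^-1, so d_i = 12.277 cm.
m_obj = -d_i/d_o = -12.277/1.33 = -9.231.
Eyepiece angular magnification (image at infinity): M_eye = D/f_e = 25/4 = 6.250.
Overall M = m_obj x M_eye = (-9.231)(6.250) = -57.69.

-57.7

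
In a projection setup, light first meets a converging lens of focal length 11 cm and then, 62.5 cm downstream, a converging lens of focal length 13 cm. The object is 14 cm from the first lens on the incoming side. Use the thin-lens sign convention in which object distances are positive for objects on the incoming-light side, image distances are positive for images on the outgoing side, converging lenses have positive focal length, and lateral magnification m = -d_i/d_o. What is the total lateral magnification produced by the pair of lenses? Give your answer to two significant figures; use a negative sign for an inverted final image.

-26

Lens 1: 1/d_i1 = 1/f_1 - 1/d_o1 = 1/11 - 1/14 = 0.01948 cm^-1, so d_i1 = 51.333 cm.
m_1 = -(51.333)/14 = -3.6667.
The intermediate image is 51.333 cm to the right of lens 1, so d_o2 = L - d_i1 = 62.5 - 51.333 = 11.167 cm.
Lens 2: 1/d_i2 = 1/f_2 - 1/d_o2 = 1/13 - 1/(11.167) = -0.01263 cm^-1, so d_i2 = -79.182 cm.
m_2 = -(-79.182)/(11.167) = 7.0909.
Total m = m_1 x m_2 = (-3.6667)(7.0909) = -26.0000.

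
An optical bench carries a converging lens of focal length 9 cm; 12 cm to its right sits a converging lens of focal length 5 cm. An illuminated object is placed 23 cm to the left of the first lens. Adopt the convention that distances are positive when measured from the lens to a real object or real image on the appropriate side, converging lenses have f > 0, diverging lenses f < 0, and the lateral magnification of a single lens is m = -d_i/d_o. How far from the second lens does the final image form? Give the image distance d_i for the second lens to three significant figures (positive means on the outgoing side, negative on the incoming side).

1.79 cm

Lens 1: 1/d_i1 = 1/f_1 - 1/d_o1 = 1/9 - 1/23 = 0.06763 cm^-1, so d_i1 = 14.786 cm.
Since 14.786 cm > 12 cm, the first image lies past the second lens and serves as a virtual object: d_o2 = L - d_i1 = -2.786 cm.
Lens 2: 1/d_i2 = 1/f_2 - 1/d_o2 = 1/5 - 1/(-2.786) = 0.55897 cm^-1, so d_i2 = 1.789 cm.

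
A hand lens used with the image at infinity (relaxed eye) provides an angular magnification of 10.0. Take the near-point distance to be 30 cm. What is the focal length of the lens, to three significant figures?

3.00 cm

For the image at infinity, M = D/f.
f = D/M = 30/10.0 = 3.000 cm.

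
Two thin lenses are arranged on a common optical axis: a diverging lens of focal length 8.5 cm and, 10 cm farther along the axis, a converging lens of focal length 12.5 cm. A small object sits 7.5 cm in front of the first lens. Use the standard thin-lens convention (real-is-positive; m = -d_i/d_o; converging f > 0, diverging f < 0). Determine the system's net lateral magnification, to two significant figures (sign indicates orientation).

First lens: d_i1 = 1/(1/(-8.5) - 1/7.5) = -3.984 cm.
m_1 = -(-3.984)/7.5 = 0.5312.
With d_i1 < 0 the first image is virtual and lies on the object side; the object distance for lens 2 is d_o2 = 10 - (-3.984) = 13.984 cm.
Second lens: d_i2 = 1/(1/12.5 - 1/(13.984)) = 117.763 cm.
m_2 = -(117.763)/(13.984) = -8.4211.
The system's lateral magnification is m_1 m_2 = (0.5312)(-8.4211) = -4.4737.

-4.5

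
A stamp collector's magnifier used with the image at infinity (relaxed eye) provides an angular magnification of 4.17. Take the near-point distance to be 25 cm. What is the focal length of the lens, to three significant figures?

6.00 cm

For the image at infinity, M = D/f.
f = D/M = 25/4.17 = 5.995 cm.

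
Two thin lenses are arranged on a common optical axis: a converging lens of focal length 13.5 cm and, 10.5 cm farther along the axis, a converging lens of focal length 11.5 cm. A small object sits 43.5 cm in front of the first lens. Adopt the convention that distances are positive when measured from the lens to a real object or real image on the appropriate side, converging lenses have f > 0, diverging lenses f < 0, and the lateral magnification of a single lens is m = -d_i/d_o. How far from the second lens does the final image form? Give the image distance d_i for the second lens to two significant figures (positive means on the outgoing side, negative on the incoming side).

5.1 cm

Applying the thin-lens equation to the first lens, 1/13.5 = 1/43.5 + 1/d_i1, which gives d_i1 = 19.575 cm.
Since 19.575 cm > 10.5 cm, the first image lies past the second lens and serves as a virtual object: d_o2 = L - d_i1 = -9.075 cm.
Applying the thin-lens equation again with f_2 = 11.5 cm and d_o2 = -9.075 cm gives d_i2 = 5.072 cm.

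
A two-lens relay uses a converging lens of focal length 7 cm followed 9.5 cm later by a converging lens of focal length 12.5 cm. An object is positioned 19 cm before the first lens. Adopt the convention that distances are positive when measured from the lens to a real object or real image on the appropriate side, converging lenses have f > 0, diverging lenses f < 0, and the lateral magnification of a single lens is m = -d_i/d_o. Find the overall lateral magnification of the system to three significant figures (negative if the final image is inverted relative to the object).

-0.518

First lens: d_i1 = 1/(1/7 - 1/19) = 11.083 cm.
m_1 = -(11.083)/19 = -0.5833.
This image would form 11.083 cm past lens 1, i.e. 1.583 cm beyond lens 2, so it is a virtual object for lens 2: d_o2 = 9.5 - 11.083 = -1.583 cm.
Second lens: d_i2 = 1/(1/12.5 - 1/(-1.583)) = 1.405 cm.
m_2 = -(1.405)/(-1.583) = 0.8876.
The system's lateral magnification is m_1 m_2 = (-0.5833)(0.8876) = -0.5178.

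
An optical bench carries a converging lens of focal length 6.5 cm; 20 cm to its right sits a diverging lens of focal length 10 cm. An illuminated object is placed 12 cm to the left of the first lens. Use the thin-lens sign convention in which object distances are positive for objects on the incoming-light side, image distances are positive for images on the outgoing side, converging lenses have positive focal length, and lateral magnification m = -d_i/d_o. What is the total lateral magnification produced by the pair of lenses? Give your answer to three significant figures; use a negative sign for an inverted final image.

-0.747

First lens: d_i1 = 1/(1/6.5 - 1/12) = 14.182 cm.
m_1 = -(14.182)/12 = -1.1818.
Object distance for lens 2: d_o2 = 20 - 14.182 = 5.818 cm.
Second lens: d_i2 = 1/(1/(-10) - 1/(5.818)) = -3.678 cm.
m_2 = -(-3.678)/(5.818) = 0.6322.
Total m = m_1 x m_2 = (-1.1818)(0.6322) = -0.7471.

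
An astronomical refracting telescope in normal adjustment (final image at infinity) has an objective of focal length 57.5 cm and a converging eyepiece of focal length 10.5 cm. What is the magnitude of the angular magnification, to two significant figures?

|M| = f_obj/|f_eye| = 57.5/10.5 = 5.476.

5.5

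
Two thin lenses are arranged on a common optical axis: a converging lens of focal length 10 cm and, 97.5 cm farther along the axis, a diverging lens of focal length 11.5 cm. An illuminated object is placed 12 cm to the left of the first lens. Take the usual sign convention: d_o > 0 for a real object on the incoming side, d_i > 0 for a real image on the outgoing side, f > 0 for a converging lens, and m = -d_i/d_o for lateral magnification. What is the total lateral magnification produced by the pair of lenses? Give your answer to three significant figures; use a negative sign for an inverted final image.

Applying the thin-lens equation to the first lens, 1/10 = 1/12 + 1/d_i1, which gives d_i1 = 60.000 cm.
Its lateral magnification is m_1 = -d_i1/d_o1 = -(60.000)/12 = -5.0000.
That image sits 37.500 cm in front of the second lens, so d_o2 = 37.500 cm.
Applying the thin-lens equation again with f_2 = -11.5 cm and d_o2 = 37.500 cm gives d_i2 = -8.801 cm.
m_2 = -(-8.801)/(37.500) = 0.2347.
Overall magnification: m = m_1 m_2 = -1.1735.

-1.17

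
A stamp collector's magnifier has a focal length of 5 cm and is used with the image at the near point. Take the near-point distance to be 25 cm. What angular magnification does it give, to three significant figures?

M = 1 + D/f = 1 + 25/5 = 6.000.

6.00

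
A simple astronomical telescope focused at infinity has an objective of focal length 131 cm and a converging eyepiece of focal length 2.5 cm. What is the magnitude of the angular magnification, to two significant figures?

|M| = f_obj/|f_eye| = 131/2.5 = 52.400.

52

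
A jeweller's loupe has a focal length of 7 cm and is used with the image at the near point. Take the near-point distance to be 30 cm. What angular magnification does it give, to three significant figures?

M = 1 + D/f = 1 + 30/7 = 5.286.

5.29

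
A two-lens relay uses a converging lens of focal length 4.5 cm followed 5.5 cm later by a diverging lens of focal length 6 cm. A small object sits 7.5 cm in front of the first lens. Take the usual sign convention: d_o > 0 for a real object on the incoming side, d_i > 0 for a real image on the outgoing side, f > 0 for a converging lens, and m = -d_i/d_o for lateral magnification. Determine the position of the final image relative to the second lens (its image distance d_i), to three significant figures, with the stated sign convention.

Applying the thin-lens equation to the first lens, 1/4.5 = 1/7.5 + 1/d_i1, which gives d_i1 = 11.250 cm.
Since 11.250 cm > 5.5 cm, the first image lies past the second lens and serves as a virtual object: d_o2 = L - d_i1 = -5.750 cm.
Applying the thin-lens equation again with f_2 = -6 cm and d_o2 = -5.750 cm gives d_i2 = 138.000 cm.

138 cm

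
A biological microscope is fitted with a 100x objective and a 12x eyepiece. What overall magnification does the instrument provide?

1200

The overall magnification of a compound microscope is the product of the objective and eyepiece magnifications:
M = M_obj x M_eye = 100 x 12 = 1200.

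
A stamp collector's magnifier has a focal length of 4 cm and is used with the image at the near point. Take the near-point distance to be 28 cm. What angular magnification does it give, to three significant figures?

M = 1 + D/f = 1 + 28/4 = 8.000.

8.00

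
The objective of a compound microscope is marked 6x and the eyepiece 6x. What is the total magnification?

The overall magnification of a compound microscope is the product of the objective and eyepiece magnifications:
M = M_obj x M_eye = 6 x 6 = 36.

36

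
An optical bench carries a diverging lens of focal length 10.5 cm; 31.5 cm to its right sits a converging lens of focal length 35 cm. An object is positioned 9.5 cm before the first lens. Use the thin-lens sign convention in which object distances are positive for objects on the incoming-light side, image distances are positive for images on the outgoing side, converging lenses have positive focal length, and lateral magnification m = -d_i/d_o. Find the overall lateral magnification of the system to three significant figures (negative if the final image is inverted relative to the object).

Lens 1: 1/d_i1 = 1/f_1 - 1/d_o1 = 1/(-10.5) - 1/9.5 = -0.20050 cm^-1, so d_i1 = -4.988 cm.
m_1 = -(-4.988)/9.5 = 0.5250.
The intermediate image is virtual, 4.988 cm to the left of lens 1, so d_o2 = L - d_i1 = 31.5 - (-4.988) = 36.487 cm.
Lens 2: 1/d_i2 = 1/f_2 - 1/d_o2 = 1/35 - 1/(36.487) = 0.00116 cm^-1, so d_i2 = 858.529 cm.
m_2 = -(858.529)/(36.487) = -23.5294.
The system's lateral magnification is m_1 m_2 = (0.5250)(-23.5294) = -12.3529.

-12.4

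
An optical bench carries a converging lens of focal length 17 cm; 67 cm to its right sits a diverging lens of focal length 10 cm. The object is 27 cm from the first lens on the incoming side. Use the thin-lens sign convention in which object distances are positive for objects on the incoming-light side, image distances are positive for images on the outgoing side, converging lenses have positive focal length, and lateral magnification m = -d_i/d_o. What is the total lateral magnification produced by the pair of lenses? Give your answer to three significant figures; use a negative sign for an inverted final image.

-0.547

Lens 1: 1/d_i1 = 1/f_1 - 1/d_o1 = 1/17 - 1/27 = 0.02179 cm^-1, so d_i1 = 45.900 cm.
m_1 = -(45.900)/27 = -1.7000.
That image sits 21.100 cm in front of the second lens, so d_o2 = 21.100 cm.
Lens 2: 1/d_i2 = 1/f_2 - 1/d_o2 = 1/(-10) - 1/(21.100) = -0.14739 cm^-1, so d_i2 = -6.785 cm.
m_2 = -(-6.785)/(21.100) = 0.3215.
The system's lateral magnification is m_1 m_2 = (-1.7000)(0.3215) = -0.5466.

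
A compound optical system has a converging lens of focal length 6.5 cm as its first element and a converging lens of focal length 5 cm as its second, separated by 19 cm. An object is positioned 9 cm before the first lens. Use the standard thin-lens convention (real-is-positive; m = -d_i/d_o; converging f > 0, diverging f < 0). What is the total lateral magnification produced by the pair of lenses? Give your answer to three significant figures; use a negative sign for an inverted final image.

-1.38

First lens: d_i1 = 1/(1/6.5 - 1/9) = 23.400 cm.
m_1 = -(23.400)/9 = -2.6000.
This image would form 23.400 cm past lens 1, i.e. 4.400 cm beyond lens 2, so it is a virtual object for lens 2: d_o2 = 19 - 23.400 = -4.400 cm.
Second lens: d_i2 = 1/(1/5 - 1/(-4.400)) = 2.340 cm.
m_2 = -(2.340)/(-4.400) = 0.5319.
The system's lateral magnification is m_1 m_2 = (-2.6000)(0.5319) = -1.3830.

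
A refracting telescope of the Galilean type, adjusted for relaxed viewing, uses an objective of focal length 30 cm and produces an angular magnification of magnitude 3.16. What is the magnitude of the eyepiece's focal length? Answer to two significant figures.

9.5 cm

|M| = f_obj/|f_eye|, so |f_eye| = f_obj/|M| = 30/3.16 = 9.494 cm.
(The eyepiece is diverging, so its signed focal length is -9.494 cm.)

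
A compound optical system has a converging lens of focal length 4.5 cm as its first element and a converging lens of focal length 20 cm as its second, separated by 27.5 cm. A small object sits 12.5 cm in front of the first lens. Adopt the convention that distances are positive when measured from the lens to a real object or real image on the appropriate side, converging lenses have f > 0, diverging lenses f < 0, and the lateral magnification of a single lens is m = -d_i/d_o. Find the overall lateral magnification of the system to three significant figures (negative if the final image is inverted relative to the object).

Lens 1: 1/d_i1 = 1/f_1 - 1/d_o1 = 1/4.5 - 1/12.5 = 0.14222 cm^-1, so d_i1 = 7.031 cm.
m_1 = -(7.031)/12.5 = -0.5625.
That image sits 20.469 cm in front of the second lens, so d_o2 = 20.469 cm.
Lens 2: 1/d_i2 = 1/f_2 - 1/d_o2 = 1/20 - 1/(20.469) = 0.00115 cm^-1, so d_i2 = 873.333 cm.
m_2 = -(873.333)/(20.469) = -42.6667.
Overall magnification: m = m_1 m_2 = 24.0000.

24.0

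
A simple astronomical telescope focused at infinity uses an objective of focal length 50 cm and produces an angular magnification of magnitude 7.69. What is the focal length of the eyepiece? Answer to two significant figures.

|M| = f_obj/f_eye, so f_eye = f_obj/|M| = 50/7.69 = 6.502 cm.

6.5 cm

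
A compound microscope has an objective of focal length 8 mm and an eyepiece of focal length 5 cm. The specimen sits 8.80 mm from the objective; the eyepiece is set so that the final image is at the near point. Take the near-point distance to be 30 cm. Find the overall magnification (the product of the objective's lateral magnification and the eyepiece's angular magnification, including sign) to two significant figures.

-70

Convert to cm: f_obj = 8 mm = 0.8 cm; d_o = 8.80 mm = 0.88 cm.
Objective: 1/d_i = 1/f_obj - 1/d_o = 1/0.8 - 1/0.88 = 0.11364 cm^-1, so d_i = 8.800 cm.
m_obj = -d_i/d_o = -8.800/0.88 = -10.000.
Eyepiece angular magnification (image at near point): M_eye = 1 + D/f_e = 1 + 30/5 = 7.000.
Overall M = m_obj x M_eye = (-10.000)(7.000) = -70.00.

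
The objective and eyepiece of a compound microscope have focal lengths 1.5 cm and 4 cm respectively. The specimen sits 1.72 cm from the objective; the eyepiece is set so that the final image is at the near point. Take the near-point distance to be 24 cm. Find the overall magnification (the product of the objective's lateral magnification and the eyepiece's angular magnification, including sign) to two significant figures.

-48

Objective: 1/d_i = 1/f_obj - 1/d_o = 1/1.5 - 1/1.72 = 0.08527 cm^-1, so d_i = 11.727 cm.
m_obj = -d_i/d_o = -11.727/1.72 = -6.818.
Eyepiece angular magnification (image at near point): M_eye = 1 + D/f_e = 1 + 24/4 = 7.000.
Overall M = m_obj x M_eye = (-6.818)(7.000) = -47.73.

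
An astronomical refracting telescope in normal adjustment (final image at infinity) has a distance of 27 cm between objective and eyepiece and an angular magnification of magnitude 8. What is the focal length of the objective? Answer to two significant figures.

In normal adjustment the tube length equals f_obj + f_eye and |M| = f_obj/f_eye.
So f_obj = 8 f_eye and 8 f_eye + f_eye = 27 cm, giving f_eye = 27/9 = 3.000 cm and f_obj = 24.000 cm.

24 cm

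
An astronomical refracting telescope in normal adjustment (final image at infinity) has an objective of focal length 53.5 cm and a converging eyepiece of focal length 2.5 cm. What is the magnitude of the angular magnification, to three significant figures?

|M| = f_obj/|f_eye| = 53.5/2.5 = 21.400.

21.4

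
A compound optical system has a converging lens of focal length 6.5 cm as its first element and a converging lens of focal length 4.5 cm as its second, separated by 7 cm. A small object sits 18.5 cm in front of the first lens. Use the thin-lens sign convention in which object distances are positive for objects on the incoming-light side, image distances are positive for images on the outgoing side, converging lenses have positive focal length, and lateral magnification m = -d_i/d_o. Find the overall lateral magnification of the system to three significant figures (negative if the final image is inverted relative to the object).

-0.324

Applying the thin-lens equation to the first lens, 1/6.5 = 1/18.5 + 1/d_i1, which gives d_i1 = 10.021 cm.
Its lateral magnification is m_1 = -d_i1/d_o1 = -(10.021)/18.5 = -0.5417.
This image would form 10.021 cm past lens 1, i.e. 3.021 cm beyond lens 2, so it is a virtual object for lens 2: d_o2 = 7 - 10.021 = -3.021 cm.
Applying the thin-lens equation again with f_2 = 4.5 cm and d_o2 = -3.021 cm gives d_i2 = 1.807 cm.
m_2 = -(1.807)/(-3.021) = 0.5983.
The system's lateral magnification is m_1 m_2 = (-0.5417)(0.5983) = -0.3241.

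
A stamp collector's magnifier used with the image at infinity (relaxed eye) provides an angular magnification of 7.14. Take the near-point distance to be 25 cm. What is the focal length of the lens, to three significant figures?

3.50 cm

For the image at infinity, M = D/f.
f = D/M = 25/7.14 = 3.501 cm.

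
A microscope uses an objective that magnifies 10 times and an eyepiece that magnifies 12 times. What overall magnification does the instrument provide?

The overall magnification of a compound microscope is the product of the objective and eyepiece magnifications:
M = M_obj x M_eye = 10 x 12 = 120.

120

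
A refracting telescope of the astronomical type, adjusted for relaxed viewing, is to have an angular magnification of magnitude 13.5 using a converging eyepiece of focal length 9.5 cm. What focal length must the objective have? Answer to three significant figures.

|M| = f_obj/|f_eye|, so f_obj = |M| x |f_eye| = 13.5 x 9.5 = 128.250 cm.

128 cm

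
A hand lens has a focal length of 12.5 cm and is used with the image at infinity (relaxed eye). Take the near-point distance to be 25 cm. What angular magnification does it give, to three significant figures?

2.00

M = D/f = 25/12.5 = 2.000.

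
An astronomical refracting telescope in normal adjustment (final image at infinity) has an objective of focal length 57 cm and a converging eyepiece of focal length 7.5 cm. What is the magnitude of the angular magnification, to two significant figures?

7.6

|M| = f_obj/|f_eye| = 57/7.5 = 7.600.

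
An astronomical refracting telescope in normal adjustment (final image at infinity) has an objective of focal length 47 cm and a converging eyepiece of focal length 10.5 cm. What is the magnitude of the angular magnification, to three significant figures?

|M| = f_obj/|f_eye| = 47/10.5 = 4.476.

4.48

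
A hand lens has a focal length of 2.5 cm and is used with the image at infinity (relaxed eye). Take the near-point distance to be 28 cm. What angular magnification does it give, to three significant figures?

11.2

M = D/f = 28/2.5 = 11.200.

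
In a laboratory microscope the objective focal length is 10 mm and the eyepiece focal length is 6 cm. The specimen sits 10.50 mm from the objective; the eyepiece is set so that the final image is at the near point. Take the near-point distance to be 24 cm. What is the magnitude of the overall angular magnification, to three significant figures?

Convert to cm: f_obj = 10 mm = 1 cm; d_o = 10.50 mm = 1.05 cm.
Objective: 1/d_i = 1/f_obj - 1/d_o = 1/1 - 1/1.05 = 0.04762 cm^-1, so d_i = 21.000 cm.
m_obj = -d_i/d_o = -21.000/1.05 = -20.000.
Eyepiece angular magnification (image at near point): M_eye = 1 + D/f_e = 1 + 24/6 = 5.000.
Overall M = m_obj x M_eye = (-20.000)(5.000) = -100.00.
|M| = 100.00.

100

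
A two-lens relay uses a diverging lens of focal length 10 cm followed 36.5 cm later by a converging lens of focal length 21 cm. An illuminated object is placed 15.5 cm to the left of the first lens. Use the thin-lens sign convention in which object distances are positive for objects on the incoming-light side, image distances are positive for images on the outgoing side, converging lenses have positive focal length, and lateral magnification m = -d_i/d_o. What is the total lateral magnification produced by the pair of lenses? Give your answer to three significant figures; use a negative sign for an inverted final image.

Lens 1: 1/d_i1 = 1/f_1 - 1/d_o1 = 1/(-10) - 1/15.5 = -0.16452 cm^-1, so d_i1 = -6.078 cm.
m_1 = -(-6.078)/15.5 = 0.3922.
With d_i1 < 0 the first image is virtual and lies on the object side; the object distance for lens 2 is d_o2 = 36.5 - (-6.078) = 42.578 cm.
Lens 2: 1/d_i2 = 1/f_2 - 1/d_o2 = 1/21 - 1/(42.578) = 0.02413 cm^-1, so d_i2 = 41.437 cm.
m_2 = -(41.437)/(42.578) = -0.9732.
Total m = m_1 x m_2 = (0.3922)(-0.9732) = -0.3816.

-0.382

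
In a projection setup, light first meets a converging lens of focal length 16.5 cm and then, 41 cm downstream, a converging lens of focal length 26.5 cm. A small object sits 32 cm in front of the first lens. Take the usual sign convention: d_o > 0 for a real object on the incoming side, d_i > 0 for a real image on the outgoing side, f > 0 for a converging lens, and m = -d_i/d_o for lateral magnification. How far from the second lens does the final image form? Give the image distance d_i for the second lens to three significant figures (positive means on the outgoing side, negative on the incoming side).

-9.39 cm

First lens: d_i1 = 1/(1/16.5 - 1/32) = 34.065 cm.
That image sits 6.935 cm in front of the second lens, so d_o2 = 6.935 cm.
Second lens: d_i2 = 1/(1/26.5 - 1/(6.935)) = -9.394 cm.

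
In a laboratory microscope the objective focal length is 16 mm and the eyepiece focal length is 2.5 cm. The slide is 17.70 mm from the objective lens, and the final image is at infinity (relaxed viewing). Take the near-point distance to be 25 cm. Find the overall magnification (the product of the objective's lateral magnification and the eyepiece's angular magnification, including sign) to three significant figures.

-94.1

Convert to cm: f_obj = 16 mm = 1.6 cm; d_o = 17.70 mm = 1.77 cm.
Objective: 1/d_i = 1/f_obj - 1/d_o = 1/1.6 - 1/1.77 = 0.06003 cm^-1, so d_i = 16.659 cm.
m_obj = -d_i/d_o = -16.659/1.77 = -9.412.
Eyepiece angular magnification (image at infinity): M_eye = D/f_e = 25/2.5 = 10.000.
Overall M = m_obj x M_eye = (-9.412)(10.000) = -94.12.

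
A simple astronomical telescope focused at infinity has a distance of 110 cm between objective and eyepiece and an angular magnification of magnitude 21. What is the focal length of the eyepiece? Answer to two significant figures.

5.0 cm

In normal adjustment the tube length equals f_obj + f_eye and |M| = f_obj/f_eye.
So f_obj = 21 f_eye and 21 f_eye + f_eye = 110 cm, giving f_eye = 110/22 = 5.000 cm and f_obj = 105.000 cm.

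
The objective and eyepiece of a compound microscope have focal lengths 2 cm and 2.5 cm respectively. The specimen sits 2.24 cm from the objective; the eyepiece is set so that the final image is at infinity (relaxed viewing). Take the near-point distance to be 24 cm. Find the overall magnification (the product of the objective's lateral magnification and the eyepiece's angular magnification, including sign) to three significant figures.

-80.0

Objective: 1/d_i = 1/f_obj - 1/d_o = 1/2 - 1/2.24 = 0.05357 cm^-1, so d_i = 18.667 cm.
m_obj = -d_i/d_o = -18.667/2.24 = -8.333.
Eyepiece angular magnification (image at infinity): M_eye = D/f_e = 24/2.5 = 9.600.
Overall M = m_obj x M_eye = (-8.333)(9.600) = -80.00.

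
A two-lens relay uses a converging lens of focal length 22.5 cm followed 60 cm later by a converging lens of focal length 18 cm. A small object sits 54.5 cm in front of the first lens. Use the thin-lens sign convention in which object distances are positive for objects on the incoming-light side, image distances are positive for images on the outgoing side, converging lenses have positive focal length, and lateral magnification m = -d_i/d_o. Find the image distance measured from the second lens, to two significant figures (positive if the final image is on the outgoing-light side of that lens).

Lens 1: 1/d_i1 = 1/f_1 - 1/d_o1 = 1/22.5 - 1/54.5 = 0.02610 cm^-1, so d_i1 = 38.320 cm.
The intermediate image is 38.320 cm to the right of lens 1, so d_o2 = L - d_i1 = 60 - 38.320 = 21.680 cm.
Lens 2: 1/d_i2 = 1/f_2 - 1/d_o2 = 1/18 - 1/(21.680) = 0.00943 cm^-1, so d_i2 = 106.051 cm.

110 cm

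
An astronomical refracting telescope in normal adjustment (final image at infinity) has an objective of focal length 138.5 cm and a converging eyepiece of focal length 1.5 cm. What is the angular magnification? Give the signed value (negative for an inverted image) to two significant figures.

-92

M = -f_obj/f_eye = -138.5/(1.5) = -92.333.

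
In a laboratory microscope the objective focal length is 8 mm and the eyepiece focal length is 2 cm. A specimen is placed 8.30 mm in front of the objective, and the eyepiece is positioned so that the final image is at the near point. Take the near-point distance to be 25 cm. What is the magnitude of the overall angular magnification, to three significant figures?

360

Convert to cm: f_obj = 8 mm = 0.8 cm; d_o = 8.30 mm = 0.83 cm.
Objective: 1/d_i = 1/f_obj - 1/d_o = 1/0.8 - 1/0.83 = 0.04518 cm^-1, so d_i = 22.133 cm.
m_obj = -d_i/d_o = -22.133/0.83 = -26.667.
Eyepiece angular magnification (image at near point): M_eye = 1 + D/f_e = 1 + 25/2 = 13.500.
Overall M = m_obj x M_eye = (-26.667)(13.500) = -360.00.
|M| = 360.00.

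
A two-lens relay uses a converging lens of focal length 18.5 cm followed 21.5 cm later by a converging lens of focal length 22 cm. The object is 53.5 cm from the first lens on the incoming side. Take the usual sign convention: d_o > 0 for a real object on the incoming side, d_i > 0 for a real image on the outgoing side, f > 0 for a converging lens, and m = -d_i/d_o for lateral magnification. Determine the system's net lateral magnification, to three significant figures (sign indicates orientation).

Lens 1: 1/d_i1 = 1/f_1 - 1/d_o1 = 1/18.5 - 1/53.5 = 0.03536 cm^-1, so d_i1 = 28.279 cm.
m_1 = -(28.279)/53.5 = -0.5286.
This image would form 28.279 cm past lens 1, i.e. 6.779 cm beyond lens 2, so it is a virtual object for lens 2: d_o2 = 21.5 - 28.279 = -6.779 cm.
Lens 2: 1/d_i2 = 1/f_2 - 1/d_o2 = 1/22 - 1/(-6.779) = 0.19298 cm^-1, so d_i2 = 5.182 cm.
m_2 = -(5.182)/(-6.779) = 0.7645.
Total m = m_1 x m_2 = (-0.5286)(0.7645) = -0.4041.

-0.404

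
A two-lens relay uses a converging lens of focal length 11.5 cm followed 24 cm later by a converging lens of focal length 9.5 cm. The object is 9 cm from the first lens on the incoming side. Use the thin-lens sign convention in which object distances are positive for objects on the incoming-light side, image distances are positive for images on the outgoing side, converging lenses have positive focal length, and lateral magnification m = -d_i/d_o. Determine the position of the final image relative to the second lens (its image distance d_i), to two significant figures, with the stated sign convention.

Applying the thin-lens equation to the first lens, 1/11.5 = 1/9 + 1/d_i1, which gives d_i1 = -41.400 cm.
With d_i1 < 0 the first image is virtual and lies on the object side; the object distance for lens 2 is d_o2 = 24 - (-41.400) = 65.400 cm.
Applying the thin-lens equation again with f_2 = 9.5 cm and d_o2 = 65.400 cm gives d_i2 = 11.114 cm.

11 cm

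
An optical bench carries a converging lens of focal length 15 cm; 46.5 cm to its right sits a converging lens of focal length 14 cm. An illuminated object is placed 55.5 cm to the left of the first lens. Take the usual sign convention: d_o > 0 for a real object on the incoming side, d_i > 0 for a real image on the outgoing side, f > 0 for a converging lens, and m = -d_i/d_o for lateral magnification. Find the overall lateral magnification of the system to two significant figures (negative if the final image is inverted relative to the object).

Lens 1: 1/d_i1 = 1/f_1 - 1/d_o1 = 1/15 - 1/55.5 = 0.04865 cm^-1, so d_i1 = 20.556 cm.
m_1 = -(20.556)/55.5 = -0.3704.
That image sits 25.944 cm in front of the second lens, so d_o2 = 25.944 cm.
Lens 2: 1/d_i2 = 1/f_2 - 1/d_o2 = 1/14 - 1/(25.944) = 0.03288 cm^-1, so d_i2 = 30.409 cm.
m_2 = -(30.409)/(25.944) = -1.1721.
The system's lateral magnification is m_1 m_2 = (-0.3704)(-1.1721) = 0.4341.

0.43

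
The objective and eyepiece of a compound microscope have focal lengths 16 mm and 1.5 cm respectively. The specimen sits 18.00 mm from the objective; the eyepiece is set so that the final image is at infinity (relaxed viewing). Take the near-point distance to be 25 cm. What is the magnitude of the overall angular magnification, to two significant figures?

Convert to cm: f_obj = 16 mm = 1.6 cm; d_o = 18.00 mm = 1.80 cm.
Objective: 1/d_i = 1/f_obj - 1/d_o = 1/1.6 - 1/1.80 = 0.06944 cm^-1, so d_i = 14.400 cm.
m_obj = -d_i/d_o = -14.400/1.80 = -8.000.
Eyepiece angular magnification (image at infinity): M_eye = D/f_e = 25/1.5 = 16.667.
Overall M = m_obj x M_eye = (-8.000)(16.667) = -133.33.
|M| = 133.33.

130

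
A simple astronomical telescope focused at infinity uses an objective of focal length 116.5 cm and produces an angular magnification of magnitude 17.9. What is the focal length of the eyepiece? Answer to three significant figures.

6.51 cm

|M| = f_obj/f_eye, so f_eye = f_obj/|M| = 116.5/17.9 = 6.508 cm.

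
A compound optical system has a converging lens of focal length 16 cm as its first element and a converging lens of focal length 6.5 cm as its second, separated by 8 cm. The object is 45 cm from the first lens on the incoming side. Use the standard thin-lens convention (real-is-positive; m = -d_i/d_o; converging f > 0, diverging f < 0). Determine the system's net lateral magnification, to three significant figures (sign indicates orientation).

-0.154

Lens 1: 1/d_i1 = 1/f_1 - 1/d_o1 = 1/16 - 1/45 = 0.04028 cm^-1, so d_i1 = 24.828 cm.
m_1 = -(24.828)/45 = -0.5517.
Since 24.828 cm > 8 cm, the first image lies past the second lens and serves as a virtual object: d_o2 = L - d_i1 = -16.828 cm.
Lens 2: 1/d_i2 = 1/f_2 - 1/d_o2 = 1/6.5 - 1/(-16.828) = 0.21327 cm^-1, so d_i2 = 4.689 cm.
m_2 = -(4.689)/(-16.828) = 0.2786.
Overall magnification: m = m_1 m_2 = -0.1537.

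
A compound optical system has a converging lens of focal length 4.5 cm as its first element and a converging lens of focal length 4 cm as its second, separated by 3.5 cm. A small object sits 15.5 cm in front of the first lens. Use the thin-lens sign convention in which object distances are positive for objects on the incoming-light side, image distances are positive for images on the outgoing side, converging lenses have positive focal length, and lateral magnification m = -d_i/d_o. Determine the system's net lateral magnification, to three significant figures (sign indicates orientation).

-0.239

First lens: d_i1 = 1/(1/4.5 - 1/15.5) = 6.341 cm.
m_1 = -(6.341)/15.5 = -0.4091.
Since 6.341 cm > 3.5 cm, the first image lies past the second lens and serves as a virtual object: d_o2 = L - d_i1 = -2.841 cm.
Second lens: d_i2 = 1/(1/4 - 1/(-2.841)) = 1.661 cm.
m_2 = -(1.661)/(-2.841) = 0.5847.
The system's lateral magnification is m_1 m_2 = (-0.4091)(0.5847) = -0.2392.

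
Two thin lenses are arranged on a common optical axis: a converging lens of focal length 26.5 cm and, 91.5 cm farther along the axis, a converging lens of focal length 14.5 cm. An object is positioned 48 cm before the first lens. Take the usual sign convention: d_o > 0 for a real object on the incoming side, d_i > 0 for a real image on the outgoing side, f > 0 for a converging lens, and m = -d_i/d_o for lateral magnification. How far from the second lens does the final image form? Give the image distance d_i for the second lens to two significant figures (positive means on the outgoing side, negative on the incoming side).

Applying the thin-lens equation to the first lens, 1/26.5 = 1/48 + 1/d_i1, which gives d_i1 = 59.163 cm.
The intermediate image is 59.163 cm to the right of lens 1, so d_o2 = L - d_i1 = 91.5 - 59.163 = 32.337 cm.
Applying the thin-lens equation again with f_2 = 14.5 cm and d_o2 = 32.337 cm gives d_i2 = 26.287 cm.

26 cm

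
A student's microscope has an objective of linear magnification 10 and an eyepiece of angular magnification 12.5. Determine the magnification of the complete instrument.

The overall magnification of a compound microscope is the product of the objective and eyepiece magnifications:
M = M_obj x M_eye = 10 x 12.5 = 125.

125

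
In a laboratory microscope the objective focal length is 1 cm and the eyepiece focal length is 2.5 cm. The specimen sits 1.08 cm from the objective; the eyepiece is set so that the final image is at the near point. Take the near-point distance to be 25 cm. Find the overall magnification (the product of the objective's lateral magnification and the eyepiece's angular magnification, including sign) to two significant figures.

Objective: 1/d_i = 1/f_obj - 1/d_o = 1/1 - 1/1.08 = 0.07407 cm^-1, so d_i = 13.500 cm.
m_obj = -d_i/d_o = -13.500/1.08 = -12.500.
Eyepiece angular magnification (image at near point): M_eye = 1 + D/f_e = 1 + 25/2.5 = 11.000.
Overall M = m_obj x M_eye = (-12.500)(11.000) = -137.50.

-140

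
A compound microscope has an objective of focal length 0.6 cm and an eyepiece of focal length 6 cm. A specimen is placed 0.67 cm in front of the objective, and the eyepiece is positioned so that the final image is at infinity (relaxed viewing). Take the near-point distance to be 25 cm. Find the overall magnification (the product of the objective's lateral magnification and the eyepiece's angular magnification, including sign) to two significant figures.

-36

Objective: 1/d_i = 1/f_obj - 1/d_o = 1/0.6 - 1/0.67 = 0.17413 cm^-1, so d_i = 5.743 cm.
m_obj = -d_i/d_o = -5.743/0.67 = -8.571.
Eyepiece angular magnification (image at infinity): M_eye = D/f_e = 25/6 = 4.167.
Overall M = m_obj x M_eye = (-8.571)(4.167) = -35.71.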